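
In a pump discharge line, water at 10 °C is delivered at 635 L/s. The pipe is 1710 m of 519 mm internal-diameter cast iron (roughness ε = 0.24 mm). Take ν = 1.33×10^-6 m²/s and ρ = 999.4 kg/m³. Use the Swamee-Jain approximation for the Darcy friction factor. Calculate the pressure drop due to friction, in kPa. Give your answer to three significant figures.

Δp ≈ 252 kPa

V = 4Q/(πD²) = 4·0.635/(π·0.519²) = 3.002 m/s
Re = VD/ν = 3.002·0.519/1.33×10^-6 = 1.17×10^6 → turbulent
ε/D = 0.24/519 = 4.62×10^-4
Swamee-Jain: f = 0.01696
h_f = f(L/D)V²/(2g) = 0.01696·(1710/0.519)·3.002²/(2·9.81) = 25.66 m
Δp = ρg·h_f = 999.4·9.81·25.66 = 251.6 kPa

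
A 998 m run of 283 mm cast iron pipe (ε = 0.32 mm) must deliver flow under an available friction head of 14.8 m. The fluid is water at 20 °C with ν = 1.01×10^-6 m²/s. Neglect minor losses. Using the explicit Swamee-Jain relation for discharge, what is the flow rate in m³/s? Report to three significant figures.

Swamee-Jain (Type II): Q = -0.965·√(gD⁵h_f/L)·ln[ε/(3.7D) + √(3.17ν²L/(gD³h_f))]
√(gD⁵h_f/L) = √(9.81·0.283⁵·14.8/998) = 0.01625
ε/(3.7D) = 3.06×10^-4; √(3.17ν²L/(gD³h_f)) = 3.13×10^-5
Q = -0.965·0.01625·ln(3.369×10^-4) = 0.1254 m³/s
Check: V = 1.99 m/s, Re = 5.59×10^5, f = 0.02084, h_f = 14.9 m ≈ 14.8 m ✓

Q ≈ 0.125 m³/s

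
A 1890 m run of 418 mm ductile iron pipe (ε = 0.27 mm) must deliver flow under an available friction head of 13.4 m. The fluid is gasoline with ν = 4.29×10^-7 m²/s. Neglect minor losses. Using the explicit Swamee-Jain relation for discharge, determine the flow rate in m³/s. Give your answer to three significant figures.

Swamee-Jain (Type II): Q = -0.965·√(gD⁵h_f/L)·ln[ε/(3.7D) + √(3.17ν²L/(gD³h_f))]
√(gD⁵h_f/L) = √(9.81·0.418⁵·13.4/1890) = 0.02979
ε/(3.7D) = 1.75×10^-4; √(3.17ν²L/(gD³h_f)) = 1.07×10^-5
Q = -0.965·0.02979·ln(1.853×10^-4) = 0.2471 m³/s
Check: V = 1.80 m/s, Re = 1.75×10^6, f = 0.01802, h_f = 13.5 m ≈ 13.4 m ✓

Q ≈ 0.247 m³/s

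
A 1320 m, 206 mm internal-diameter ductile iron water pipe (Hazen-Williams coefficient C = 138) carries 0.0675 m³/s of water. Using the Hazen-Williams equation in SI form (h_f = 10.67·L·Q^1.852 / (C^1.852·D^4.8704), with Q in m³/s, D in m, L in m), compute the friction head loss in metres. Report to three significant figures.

h_f ≈ 22.9 m

h_f = 10.67·1320·0.0675^1.852 / (138^1.852·0.206^4.8704) = 22.87 m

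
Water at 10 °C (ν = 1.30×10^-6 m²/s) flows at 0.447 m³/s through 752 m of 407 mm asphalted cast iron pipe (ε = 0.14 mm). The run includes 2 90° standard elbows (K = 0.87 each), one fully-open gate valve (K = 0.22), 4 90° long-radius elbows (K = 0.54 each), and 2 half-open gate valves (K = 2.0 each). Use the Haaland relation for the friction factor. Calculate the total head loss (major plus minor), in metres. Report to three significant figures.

V = 4Q/(πD²) = 3.436 m/s; V²/2g = 0.6017 m
Re = 1.08×10^6, ε/D = 3.44×10^-4 → f = 0.01595 (Haaland)
Major: h_f = f(L/D)·V²/2g = 0.01595·1848·0.6017 = 17.73 m
Minor: ΣK = 8.12; h_m = ΣK·V²/2g = 4.886 m
Total H_L = 17.73 + 4.886 = 22.62 m

H_L ≈ 22.6 m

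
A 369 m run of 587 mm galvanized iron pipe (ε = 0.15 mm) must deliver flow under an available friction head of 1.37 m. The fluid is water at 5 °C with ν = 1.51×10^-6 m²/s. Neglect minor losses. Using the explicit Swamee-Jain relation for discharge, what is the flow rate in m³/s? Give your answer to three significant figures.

Q ≈ 0.448 m³/s

Swamee-Jain (Type II): Q = -0.965·√(gD⁵h_f/L)·ln[ε/(3.7D) + √(3.17ν²L/(gD³h_f))]
√(gD⁵h_f/L) = √(9.81·0.587⁵·1.37/369) = 0.05038
ε/(3.7D) = 6.91×10^-5; √(3.17ν²L/(gD³h_f)) = 3.13×10^-5
Q = -0.965·0.05038·ln(1.004×10^-4) = 0.4476 m³/s
Check: V = 1.65 m/s, Re = 6.43×10^5, f = 0.01573, h_f = 1.38 m ≈ 1.37 m ✓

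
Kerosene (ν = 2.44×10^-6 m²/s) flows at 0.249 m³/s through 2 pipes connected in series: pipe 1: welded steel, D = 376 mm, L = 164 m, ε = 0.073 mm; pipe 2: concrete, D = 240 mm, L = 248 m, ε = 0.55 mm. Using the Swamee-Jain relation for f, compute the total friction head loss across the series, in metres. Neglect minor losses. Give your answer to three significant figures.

Pipe 1: V = 2.243 m/s, Re = 3.46×10^5, ε/D = 1.94×10^-4, f = 0.01601, h_1 = f(L/D)V²/2g = 1.790 m
Pipe 2: V = 5.504 m/s, Re = 5.41×10^5, ε/D = 0.00229, f = 0.02471, h_2 = f(L/D)V²/2g = 39.42 m
Series → Q common, losses add: H = Σh = 41.21 m

H ≈ 41.2 m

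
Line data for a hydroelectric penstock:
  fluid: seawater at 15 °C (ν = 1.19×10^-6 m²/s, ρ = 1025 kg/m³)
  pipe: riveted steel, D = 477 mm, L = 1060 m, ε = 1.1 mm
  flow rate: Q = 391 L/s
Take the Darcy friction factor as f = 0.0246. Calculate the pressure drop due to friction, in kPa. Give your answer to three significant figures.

Δp ≈ 134 kPa

V = 4Q/(πD²) = 4·0.391/(π·0.477²) = 2.188 m/s
h_f = f(L/D)V²/(2g) = 0.02460·(1060/0.477)·2.188²/(2·9.81) = 13.34 m
Δp = ρg·h_f = 1025·9.81·13.34 = 134.1 kPa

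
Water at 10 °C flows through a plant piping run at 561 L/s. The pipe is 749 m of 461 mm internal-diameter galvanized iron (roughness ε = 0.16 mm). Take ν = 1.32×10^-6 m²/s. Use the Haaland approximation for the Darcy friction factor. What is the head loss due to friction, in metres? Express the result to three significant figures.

h_f ≈ 14.9 m

V = 4Q/(πD²) = 4·0.561/(π·0.461²) = 3.361 m/s
Re = VD/ν = 3.361·0.461/1.32×10^-6 = 1.17×10^6 → turbulent
ε/D = 0.16/461 = 3.47×10^-4
Haaland: f = 0.01593
h_f = f(L/D)V²/(2g) = 0.01593·(749/0.461)·3.361²/(2·9.81) = 14.90 m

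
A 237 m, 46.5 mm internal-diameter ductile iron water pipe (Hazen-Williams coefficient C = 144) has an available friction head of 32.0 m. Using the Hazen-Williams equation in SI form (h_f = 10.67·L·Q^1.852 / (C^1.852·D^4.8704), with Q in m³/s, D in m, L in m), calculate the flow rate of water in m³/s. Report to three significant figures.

Q ≈ 0.00426 m³/s

Rearranging: Q = [h_f·C^1.852·D^4.8704 / (10.67·L)]^(1/1.852)
Q = [32.0·144^1.852·0.0465^4.8704 / (10.67·237)]^0.540 = 0.004259 m³/s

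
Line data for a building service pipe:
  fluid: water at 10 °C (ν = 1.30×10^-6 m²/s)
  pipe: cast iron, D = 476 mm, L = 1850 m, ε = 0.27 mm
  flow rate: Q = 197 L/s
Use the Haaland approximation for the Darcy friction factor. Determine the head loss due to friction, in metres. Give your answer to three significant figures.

h_f ≈ 4.41 m

V = 4Q/(πD²) = 4·0.197/(π·0.476²) = 1.107 m/s
Re = VD/ν = 1.107·0.476/1.30×10^-6 = 4.05×10^5 → turbulent
ε/D = 0.27/476 = 5.67×10^-4
Haaland: f = 0.01816
h_f = f(L/D)V²/(2g) = 0.01816·(1850/0.476)·1.107²/(2·9.81) = 4.408 m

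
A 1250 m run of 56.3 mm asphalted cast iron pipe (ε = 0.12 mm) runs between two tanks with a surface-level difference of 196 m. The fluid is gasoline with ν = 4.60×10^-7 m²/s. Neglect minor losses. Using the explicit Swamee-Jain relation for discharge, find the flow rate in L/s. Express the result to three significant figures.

Swamee-Jain (Type II): Q = -0.965·√(gD⁵h_f/L)·ln[ε/(3.7D) + √(3.17ν²L/(gD³h_f))]
√(gD⁵h_f/L) = √(9.81·0.0563⁵·196/1250) = 9.328×10^-4
ε/(3.7D) = 5.76×10^-4; √(3.17ν²L/(gD³h_f)) = 4.94×10^-5
Q = -0.965·9.328×10^-4·ln(6.255×10^-4) = 0.006640 m³/s
Check: V = 2.67 m/s, Re = 3.26×10^5, f = 0.02449, h_f = 197 m ≈ 196 m ✓

Q ≈ 6.64 L/s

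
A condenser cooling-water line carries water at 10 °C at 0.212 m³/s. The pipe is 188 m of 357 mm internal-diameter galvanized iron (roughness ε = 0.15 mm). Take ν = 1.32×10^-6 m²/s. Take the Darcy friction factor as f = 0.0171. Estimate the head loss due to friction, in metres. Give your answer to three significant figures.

V = 4Q/(πD²) = 4·0.212/(π·0.357²) = 2.118 m/s
h_f = f(L/D)V²/(2g) = 0.01710·(188/0.357)·2.118²/(2·9.81) = 2.059 m

h_f ≈ 2.06 m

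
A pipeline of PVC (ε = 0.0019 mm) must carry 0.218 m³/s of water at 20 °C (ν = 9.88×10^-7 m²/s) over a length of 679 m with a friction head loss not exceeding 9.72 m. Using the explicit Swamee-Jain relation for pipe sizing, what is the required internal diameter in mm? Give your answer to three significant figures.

D ≈ 322 mm

Swamee-Jain (Type III): D = 0.66·[ε^1.25·(LQ²/(gh_f))^4.75 + ν·Q^9.4·(L/(gh_f))^5.2]^0.04
LQ²/(gh_f) = 0.3384; L/(gh_f) = 7.121
Term 1 = ε^1.25·(…)^4.75 = 4.11×10^-10; Term 2 = ν·Q^9.4·(…)^5.2 = 1.62×10^-8
D = 0.66·(4.11×10^-10 + 1.62×10^-8)^0.04 = 0.3224 m = 322 mm
Check: V = 2.67 m/s, Re = 8.71×10^5, f = 0.01202, h_f = 9.20 m ≈ 9.72 m ✓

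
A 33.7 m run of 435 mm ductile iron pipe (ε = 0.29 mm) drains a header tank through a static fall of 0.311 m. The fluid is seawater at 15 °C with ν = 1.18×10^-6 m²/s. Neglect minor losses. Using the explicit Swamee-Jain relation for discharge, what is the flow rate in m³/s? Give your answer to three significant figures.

Q ≈ 0.308 m³/s

Swamee-Jain (Type II): Q = -0.965·√(gD⁵h_f/L)·ln[ε/(3.7D) + √(3.17ν²L/(gD³h_f))]
√(gD⁵h_f/L) = √(9.81·0.435⁵·0.311/33.7) = 0.03755
ε/(3.7D) = 1.80×10^-4; √(3.17ν²L/(gD³h_f)) = 2.43×10^-5
Q = -0.965·0.03755·ln(2.045×10^-4) = 0.3078 m³/s
Check: V = 2.07 m/s, Re = 7.64×10^5, f = 0.01847, h_f = 0.313 m ≈ 0.311 m ✓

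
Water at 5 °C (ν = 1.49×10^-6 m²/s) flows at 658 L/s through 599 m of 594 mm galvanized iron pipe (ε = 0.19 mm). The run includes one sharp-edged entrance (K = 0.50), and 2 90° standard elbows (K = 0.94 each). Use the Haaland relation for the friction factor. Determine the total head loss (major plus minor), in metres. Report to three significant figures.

H_L ≈ 5.27 m

V = 4Q/(πD²) = 2.374 m/s; V²/2g = 0.2874 m
Re = 9.47×10^5, ε/D = 3.20×10^-4 → f = 0.01581 (Haaland)
Major: h_f = f(L/D)·V²/2g = 0.01581·1008·0.2874 = 4.582 m
Minor: ΣK = 2.38; h_m = ΣK·V²/2g = 0.6839 m
Total H_L = 4.582 + 0.6839 = 5.266 m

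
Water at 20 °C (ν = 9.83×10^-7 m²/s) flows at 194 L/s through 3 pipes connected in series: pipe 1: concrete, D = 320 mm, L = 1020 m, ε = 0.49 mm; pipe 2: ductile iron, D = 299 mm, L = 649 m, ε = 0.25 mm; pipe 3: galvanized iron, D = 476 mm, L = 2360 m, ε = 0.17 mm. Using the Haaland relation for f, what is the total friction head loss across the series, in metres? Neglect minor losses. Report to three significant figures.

Pipe 1: V = 2.412 m/s, Re = 7.85×10^5, ε/D = 0.00153, f = 0.02214, h_1 = f(L/D)V²/2g = 20.92 m
Pipe 2: V = 2.763 m/s, Re = 8.40×10^5, ε/D = 8.36×10^-4, f = 0.01920, h_2 = f(L/D)V²/2g = 16.22 m
Pipe 3: V = 1.090 m/s, Re = 5.28×10^5, ε/D = 3.57×10^-4, f = 0.01655, h_3 = f(L/D)V²/2g = 4.969 m
Series → Q common, losses add: H = Σh = 42.11 m

H ≈ 42.1 m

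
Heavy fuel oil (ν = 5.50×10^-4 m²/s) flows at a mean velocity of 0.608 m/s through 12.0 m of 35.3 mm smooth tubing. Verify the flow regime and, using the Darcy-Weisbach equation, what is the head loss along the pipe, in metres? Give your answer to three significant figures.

h_f ≈ 10.5 m

Re = VD/ν = 0.608·0.03530/5.50×10^-4 = 39.0 → laminar (Re < 2300)
f = 64/Re = 1.640
h_f = f(L/D)V²/(2g) = 1.640·(12.0/0.03530)·0.608²/(2·9.81) = 10.50 m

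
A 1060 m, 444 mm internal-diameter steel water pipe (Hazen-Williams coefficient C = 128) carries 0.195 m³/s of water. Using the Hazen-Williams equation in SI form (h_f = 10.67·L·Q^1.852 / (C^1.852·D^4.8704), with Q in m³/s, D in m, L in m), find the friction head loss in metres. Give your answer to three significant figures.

h_f = 10.67·1060·0.195^1.852 / (128^1.852·0.444^4.8704) = 3.576 m

h_f ≈ 3.58 m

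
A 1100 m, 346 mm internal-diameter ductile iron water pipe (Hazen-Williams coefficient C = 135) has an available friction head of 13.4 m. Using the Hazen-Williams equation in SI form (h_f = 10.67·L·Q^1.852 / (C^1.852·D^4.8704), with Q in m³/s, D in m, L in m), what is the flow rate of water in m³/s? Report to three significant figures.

Q ≈ 0.213 m³/s

Rearranging: Q = [h_f·C^1.852·D^4.8704 / (10.67·L)]^(1/1.852)
Q = [13.4·135^1.852·0.346^4.8704 / (10.67·1100)]^0.540 = 0.2135 m³/s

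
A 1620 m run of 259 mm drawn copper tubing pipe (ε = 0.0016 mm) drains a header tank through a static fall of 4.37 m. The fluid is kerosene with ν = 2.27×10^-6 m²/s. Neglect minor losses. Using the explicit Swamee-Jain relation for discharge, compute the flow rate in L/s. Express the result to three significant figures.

Q ≈ 45.9 L/s

Swamee-Jain (Type II): Q = -0.965·√(gD⁵h_f/L)·ln[ε/(3.7D) + √(3.17ν²L/(gD³h_f))]
√(gD⁵h_f/L) = √(9.81·0.259⁵·4.37/1620) = 0.005554
ε/(3.7D) = 1.67×10^-6; √(3.17ν²L/(gD³h_f)) = 1.88×10^-4
Q = -0.965·0.005554·ln(1.902×10^-4) = 0.04592 m³/s
Check: V = 0.871 m/s, Re = 9.94×10^4, f = 0.01792, h_f = 4.34 m ≈ 4.37 m ✓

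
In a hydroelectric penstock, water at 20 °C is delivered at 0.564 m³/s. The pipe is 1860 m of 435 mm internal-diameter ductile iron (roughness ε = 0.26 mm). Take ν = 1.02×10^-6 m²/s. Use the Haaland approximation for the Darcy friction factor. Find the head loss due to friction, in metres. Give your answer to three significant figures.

h_f ≈ 55.4 m

V = 4Q/(πD²) = 4·0.564/(π·0.435²) = 3.795 m/s
Re = VD/ν = 3.795·0.435/1.02×10^-6 = 1.62×10^6 → turbulent
ε/D = 0.26/435 = 5.98×10^-4
Haaland: f = 0.01767
h_f = f(L/D)V²/(2g) = 0.01767·(1860/0.435)·3.795²/(2·9.81) = 55.45 m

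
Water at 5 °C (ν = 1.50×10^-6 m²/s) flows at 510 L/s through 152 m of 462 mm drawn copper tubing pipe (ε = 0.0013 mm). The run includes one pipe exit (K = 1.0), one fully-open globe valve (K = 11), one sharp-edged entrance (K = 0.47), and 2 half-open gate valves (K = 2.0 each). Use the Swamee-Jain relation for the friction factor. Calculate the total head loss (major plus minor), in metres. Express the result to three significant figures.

H_L ≈ 9.60 m

V = 4Q/(πD²) = 3.042 m/s; V²/2g = 0.4717 m
Re = 9.37×10^5, ε/D = 2.81×10^-6 → f = 0.01180 (Swamee-Jain)
Major: h_f = f(L/D)·V²/2g = 0.01180·329.0·0.4717 = 1.832 m
Minor: ΣK = 16.5; h_m = ΣK·V²/2g = 7.769 m
Total H_L = 1.832 + 7.769 = 9.601 m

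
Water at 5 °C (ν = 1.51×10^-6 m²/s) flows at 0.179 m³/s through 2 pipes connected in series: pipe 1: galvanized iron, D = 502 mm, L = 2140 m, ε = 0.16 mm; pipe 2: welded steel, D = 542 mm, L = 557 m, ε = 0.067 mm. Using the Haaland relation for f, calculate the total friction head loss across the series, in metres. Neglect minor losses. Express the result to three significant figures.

H ≈ 3.50 m

Pipe 1: V = 0.9044 m/s, Re = 3.01×10^5, ε/D = 3.19×10^-4, f = 0.01693, h_1 = f(L/D)V²/2g = 3.008 m
Pipe 2: V = 0.7758 m/s, Re = 2.78×10^5, ε/D = 1.24×10^-4, f = 0.01559, h_2 = f(L/D)V²/2g = 0.4915 m
Series → Q common, losses add: H = Σh = 3.500 m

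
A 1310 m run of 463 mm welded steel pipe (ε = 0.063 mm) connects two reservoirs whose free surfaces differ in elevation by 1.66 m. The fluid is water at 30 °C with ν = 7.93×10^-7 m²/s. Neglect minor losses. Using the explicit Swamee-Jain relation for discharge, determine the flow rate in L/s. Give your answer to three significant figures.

Q ≈ 149 L/s

Swamee-Jain (Type II): Q = -0.965·√(gD⁵h_f/L)·ln[ε/(3.7D) + √(3.17ν²L/(gD³h_f))]
√(gD⁵h_f/L) = √(9.81·0.463⁵·1.66/1310) = 0.01626
ε/(3.7D) = 3.68×10^-5; √(3.17ν²L/(gD³h_f)) = 4.02×10^-5
Q = -0.965·0.01626·ln(7.697×10^-5) = 0.1487 m³/s
Check: V = 0.883 m/s, Re = 5.16×10^5, f = 0.01483, h_f = 1.67 m ≈ 1.66 m ✓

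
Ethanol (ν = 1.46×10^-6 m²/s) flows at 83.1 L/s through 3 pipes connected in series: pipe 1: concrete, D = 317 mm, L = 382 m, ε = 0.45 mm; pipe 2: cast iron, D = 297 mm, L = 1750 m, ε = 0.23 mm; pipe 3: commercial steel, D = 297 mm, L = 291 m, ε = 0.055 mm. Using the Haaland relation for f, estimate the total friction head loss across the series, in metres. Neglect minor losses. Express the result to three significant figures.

H ≈ 11.2 m

Pipe 1: V = 1.053 m/s, Re = 2.29×10^5, ε/D = 0.00142, f = 0.02233, h_1 = f(L/D)V²/2g = 1.521 m
Pipe 2: V = 1.199 m/s, Re = 2.44×10^5, ε/D = 7.74×10^-4, f = 0.01972, h_2 = f(L/D)V²/2g = 8.522 m
Pipe 3: V = 1.199 m/s, Re = 2.44×10^5, ε/D = 1.85×10^-4, f = 0.01634, h_3 = f(L/D)V²/2g = 1.174 m
Series → Q common, losses add: H = Σh = 11.22 m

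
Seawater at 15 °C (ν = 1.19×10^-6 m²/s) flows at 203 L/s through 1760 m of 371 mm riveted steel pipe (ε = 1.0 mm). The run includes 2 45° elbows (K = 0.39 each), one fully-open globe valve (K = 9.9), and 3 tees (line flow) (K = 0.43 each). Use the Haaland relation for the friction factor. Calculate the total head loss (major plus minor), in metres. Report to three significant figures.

V = 4Q/(πD²) = 1.878 m/s; V²/2g = 0.1797 m
Re = 5.85×10^5, ε/D = 0.00270 → f = 0.02567 (Haaland)
Major: h_f = f(L/D)·V²/2g = 0.02567·4744·0.1797 = 21.89 m
Minor: ΣK = 12.0; h_m = ΣK·V²/2g = 2.151 m
Total H_L = 21.89 + 2.151 = 24.04 m

H_L ≈ 24.0 m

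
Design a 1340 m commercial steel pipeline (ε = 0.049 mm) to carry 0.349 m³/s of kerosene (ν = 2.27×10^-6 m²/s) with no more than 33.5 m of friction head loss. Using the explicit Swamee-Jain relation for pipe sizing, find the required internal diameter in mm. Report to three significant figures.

D ≈ 363 mm

Swamee-Jain (Type III): D = 0.66·[ε^1.25·(LQ²/(gh_f))^4.75 + ν·Q^9.4·(L/(gh_f))^5.2]^0.04
LQ²/(gh_f) = 0.4966; L/(gh_f) = 4.077
Term 1 = ε^1.25·(…)^4.75 = 1.48×10^-7; Term 2 = ν·Q^9.4·(…)^5.2 = 1.71×10^-7
D = 0.66·(1.48×10^-7 + 1.71×10^-7)^0.04 = 0.3628 m = 363 mm
Check: V = 3.38 m/s, Re = 5.40×10^5, f = 0.01475, h_f = 31.6 m ≈ 33.5 m ✓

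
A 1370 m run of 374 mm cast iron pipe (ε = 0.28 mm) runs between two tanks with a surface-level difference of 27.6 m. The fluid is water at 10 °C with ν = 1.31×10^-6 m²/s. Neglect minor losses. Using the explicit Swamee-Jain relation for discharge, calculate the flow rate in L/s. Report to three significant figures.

Q ≈ 308 L/s

Swamee-Jain (Type II): Q = -0.965·√(gD⁵h_f/L)·ln[ε/(3.7D) + √(3.17ν²L/(gD³h_f))]
√(gD⁵h_f/L) = √(9.81·0.374⁵·27.6/1370) = 0.03803
ε/(3.7D) = 2.02×10^-4; √(3.17ν²L/(gD³h_f)) = 2.29×10^-5
Q = -0.965·0.03803·ln(2.253×10^-4) = 0.3082 m³/s
Check: V = 2.81 m/s, Re = 8.01×10^5, f = 0.01889, h_f = 27.8 m ≈ 27.6 m ✓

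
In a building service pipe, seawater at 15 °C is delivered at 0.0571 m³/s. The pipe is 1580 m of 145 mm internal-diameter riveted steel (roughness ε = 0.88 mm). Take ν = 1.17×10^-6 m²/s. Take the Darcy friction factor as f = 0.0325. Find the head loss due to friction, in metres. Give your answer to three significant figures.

V = 4Q/(πD²) = 4·0.0571/(π·0.145²) = 3.458 m/s
h_f = f(L/D)V²/(2g) = 0.03250·(1580/0.145)·3.458²/(2·9.81) = 215.8 m

h_f ≈ 216 m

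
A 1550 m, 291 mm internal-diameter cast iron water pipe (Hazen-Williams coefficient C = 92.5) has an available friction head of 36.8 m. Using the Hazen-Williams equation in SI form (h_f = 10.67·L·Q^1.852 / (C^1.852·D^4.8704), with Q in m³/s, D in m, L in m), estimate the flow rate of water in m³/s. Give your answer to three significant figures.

Rearranging: Q = [h_f·C^1.852·D^4.8704 / (10.67·L)]^(1/1.852)
Q = [36.8·92.5^1.852·0.291^4.8704 / (10.67·1550)]^0.540 = 0.1330 m³/s

Q ≈ 0.133 m³/s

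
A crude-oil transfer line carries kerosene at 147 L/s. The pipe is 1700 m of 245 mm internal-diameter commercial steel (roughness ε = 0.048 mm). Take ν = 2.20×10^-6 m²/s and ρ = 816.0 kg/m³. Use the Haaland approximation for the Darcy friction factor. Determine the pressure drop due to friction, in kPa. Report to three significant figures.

V = 4Q/(πD²) = 4·0.147/(π·0.245²) = 3.118 m/s
Re = VD/ν = 3.118·0.245/2.20×10^-6 = 3.47×10^5 → turbulent
ε/D = 0.048/245 = 1.96×10^-4
Haaland: f = 0.01578
h_f = f(L/D)V²/(2g) = 0.01578·(1700/0.245)·3.118²/(2·9.81) = 54.26 m
Δp = ρg·h_f = 816.0·9.81·54.26 = 434.4 kPa

Δp ≈ 434 kPa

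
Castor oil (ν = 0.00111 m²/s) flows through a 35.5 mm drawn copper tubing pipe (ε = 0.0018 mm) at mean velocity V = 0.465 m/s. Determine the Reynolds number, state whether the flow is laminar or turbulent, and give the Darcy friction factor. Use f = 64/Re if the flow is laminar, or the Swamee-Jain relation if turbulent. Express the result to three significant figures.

Re = VD/ν = 0.4650·0.0355/0.00111 = 14.9
Re < 2300 → laminar → f = 64/Re = 4.303

Re ≈ 14.9; laminar; f = 64/Re ≈ 4.30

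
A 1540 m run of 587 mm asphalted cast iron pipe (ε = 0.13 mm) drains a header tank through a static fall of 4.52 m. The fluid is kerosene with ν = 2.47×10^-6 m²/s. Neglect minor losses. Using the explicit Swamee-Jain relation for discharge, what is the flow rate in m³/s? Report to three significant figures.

Q ≈ 0.391 m³/s

Swamee-Jain (Type II): Q = -0.965·√(gD⁵h_f/L)·ln[ε/(3.7D) + √(3.17ν²L/(gD³h_f))]
√(gD⁵h_f/L) = √(9.81·0.587⁵·4.52/1540) = 0.04480
ε/(3.7D) = 5.99×10^-5; √(3.17ν²L/(gD³h_f)) = 5.76×10^-5
Q = -0.965·0.04480·ln(1.175×10^-4) = 0.3912 m³/s
Check: V = 1.45 m/s, Re = 3.44×10^5, f = 0.01625, h_f = 4.54 m ≈ 4.52 m ✓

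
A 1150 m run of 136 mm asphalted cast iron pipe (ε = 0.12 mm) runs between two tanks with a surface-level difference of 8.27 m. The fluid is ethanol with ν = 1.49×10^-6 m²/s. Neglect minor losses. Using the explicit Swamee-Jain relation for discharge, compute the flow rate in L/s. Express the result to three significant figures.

Q ≈ 13.5 L/s

Swamee-Jain (Type II): Q = -0.965·√(gD⁵h_f/L)·ln[ε/(3.7D) + √(3.17ν²L/(gD³h_f))]
√(gD⁵h_f/L) = √(9.81·0.136⁵·8.27/1150) = 0.001812
ε/(3.7D) = 2.38×10^-4; √(3.17ν²L/(gD³h_f)) = 1.99×10^-4
Q = -0.965·0.001812·ln(4.376×10^-4) = 0.01352 m³/s
Check: V = 0.931 m/s, Re = 8.50×10^4, f = 0.02230, h_f = 8.33 m ≈ 8.27 m ✓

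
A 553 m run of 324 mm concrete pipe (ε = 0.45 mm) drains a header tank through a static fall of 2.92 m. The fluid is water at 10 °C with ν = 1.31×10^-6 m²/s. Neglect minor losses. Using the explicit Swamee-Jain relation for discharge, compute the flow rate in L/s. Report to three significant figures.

Swamee-Jain (Type II): Q = -0.965·√(gD⁵h_f/L)·ln[ε/(3.7D) + √(3.17ν²L/(gD³h_f))]
√(gD⁵h_f/L) = √(9.81·0.324⁵·2.92/553) = 0.01360
ε/(3.7D) = 3.75×10^-4; √(3.17ν²L/(gD³h_f)) = 5.56×10^-5
Q = -0.965·0.01360·ln(4.309×10^-4) = 0.1017 m³/s
Check: V = 1.23 m/s, Re = 3.05×10^5, f = 0.02221, h_f = 2.94 m ≈ 2.92 m ✓

Q ≈ 102 L/s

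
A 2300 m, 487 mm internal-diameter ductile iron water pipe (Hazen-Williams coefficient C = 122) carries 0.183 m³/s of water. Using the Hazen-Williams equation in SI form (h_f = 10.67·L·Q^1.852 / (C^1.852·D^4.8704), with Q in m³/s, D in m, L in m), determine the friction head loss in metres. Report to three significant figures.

h_f ≈ 4.81 m

h_f = 10.67·2300·0.183^1.852 / (122^1.852·0.487^4.8704) = 4.807 m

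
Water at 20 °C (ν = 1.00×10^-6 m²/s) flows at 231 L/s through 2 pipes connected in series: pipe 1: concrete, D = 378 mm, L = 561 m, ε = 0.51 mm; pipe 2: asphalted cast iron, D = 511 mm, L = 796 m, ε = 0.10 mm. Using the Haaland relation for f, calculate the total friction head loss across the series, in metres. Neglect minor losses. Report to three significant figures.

H ≈ 8.40 m

Pipe 1: V = 2.058 m/s, Re = 7.78×10^5, ε/D = 0.00135, f = 0.02147, h_1 = f(L/D)V²/2g = 6.880 m
Pipe 2: V = 1.126 m/s, Re = 5.76×10^5, ε/D = 1.96×10^-4, f = 0.01508, h_2 = f(L/D)V²/2g = 1.519 m
Series → Q common, losses add: H = Σh = 8.399 m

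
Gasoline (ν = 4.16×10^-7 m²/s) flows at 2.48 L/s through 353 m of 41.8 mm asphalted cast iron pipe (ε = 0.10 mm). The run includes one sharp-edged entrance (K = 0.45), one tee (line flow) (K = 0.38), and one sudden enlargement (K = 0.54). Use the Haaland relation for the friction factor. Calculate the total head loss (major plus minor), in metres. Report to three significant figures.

V = 4Q/(πD²) = 1.807 m/s; V²/2g = 0.1665 m
Re = 1.82×10^5, ε/D = 0.00239 → f = 0.02539 (Haaland)
Major: h_f = f(L/D)·V²/2g = 0.02539·8445·0.1665 = 35.70 m
Minor: ΣK = 1.37; h_m = ΣK·V²/2g = 0.2281 m
Total H_L = 35.70 + 0.2281 = 35.92 m

H_L ≈ 35.9 m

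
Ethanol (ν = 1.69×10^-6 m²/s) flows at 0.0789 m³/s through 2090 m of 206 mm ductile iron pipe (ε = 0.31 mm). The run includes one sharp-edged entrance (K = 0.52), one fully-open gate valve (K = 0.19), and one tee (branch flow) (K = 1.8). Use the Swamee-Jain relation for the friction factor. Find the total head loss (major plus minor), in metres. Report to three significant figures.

V = 4Q/(πD²) = 2.367 m/s; V²/2g = 0.2856 m
Re = 2.89×10^5, ε/D = 0.00150 → f = 0.02266 (Swamee-Jain)
Major: h_f = f(L/D)·V²/2g = 0.02266·10146·0.2856 = 65.66 m
Minor: ΣK = 2.51; h_m = ΣK·V²/2g = 0.7169 m
Total H_L = 65.66 + 0.7169 = 66.37 m

H_L ≈ 66.4 m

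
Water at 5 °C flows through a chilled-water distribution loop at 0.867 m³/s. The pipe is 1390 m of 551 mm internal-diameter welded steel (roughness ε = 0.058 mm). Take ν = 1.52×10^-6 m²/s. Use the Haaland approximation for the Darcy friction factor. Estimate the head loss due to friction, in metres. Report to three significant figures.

V = 4Q/(πD²) = 4·0.867/(π·0.551²) = 3.636 m/s
Re = VD/ν = 3.636·0.551/1.52×10^-6 = 1.32×10^6 → turbulent
ε/D = 0.058/551 = 1.05×10^-4
Haaland: f = 0.01314
h_f = f(L/D)V²/(2g) = 0.01314·(1390/0.551)·3.636²/(2·9.81) = 22.33 m

h_f ≈ 22.3 m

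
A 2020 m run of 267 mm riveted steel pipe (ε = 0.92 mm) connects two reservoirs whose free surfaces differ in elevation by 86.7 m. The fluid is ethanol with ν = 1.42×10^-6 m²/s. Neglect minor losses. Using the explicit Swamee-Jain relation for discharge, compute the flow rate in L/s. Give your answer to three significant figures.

Swamee-Jain (Type II): Q = -0.965·√(gD⁵h_f/L)·ln[ε/(3.7D) + √(3.17ν²L/(gD³h_f))]
√(gD⁵h_f/L) = √(9.81·0.267⁵·86.7/2020) = 0.02390
ε/(3.7D) = 9.31×10^-4; √(3.17ν²L/(gD³h_f)) = 2.82×10^-5
Q = -0.965·0.02390·ln(9.595×10^-4) = 0.1603 m³/s
Check: V = 2.86 m/s, Re = 5.38×10^5, f = 0.02754, h_f = 87.0 m ≈ 86.7 m ✓

Q ≈ 160 L/s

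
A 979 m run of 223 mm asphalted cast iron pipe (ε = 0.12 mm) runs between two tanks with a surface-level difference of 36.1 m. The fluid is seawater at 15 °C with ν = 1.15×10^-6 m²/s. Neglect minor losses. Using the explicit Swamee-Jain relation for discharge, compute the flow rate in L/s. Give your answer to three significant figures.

Q ≈ 118 L/s

Swamee-Jain (Type II): Q = -0.965·√(gD⁵h_f/L)·ln[ε/(3.7D) + √(3.17ν²L/(gD³h_f))]
√(gD⁵h_f/L) = √(9.81·0.223⁵·36.1/979) = 0.01412
ε/(3.7D) = 1.45×10^-4; √(3.17ν²L/(gD³h_f)) = 3.23×10^-5
Q = -0.965·0.01412·ln(1.778×10^-4) = 0.1177 m³/s
Check: V = 3.01 m/s, Re = 5.84×10^5, f = 0.01789, h_f = 36.3 m ≈ 36.1 m ✓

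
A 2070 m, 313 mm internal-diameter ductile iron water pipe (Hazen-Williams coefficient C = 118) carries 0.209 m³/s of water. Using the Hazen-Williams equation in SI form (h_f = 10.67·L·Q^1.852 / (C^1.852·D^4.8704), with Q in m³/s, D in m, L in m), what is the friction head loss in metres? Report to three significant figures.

h_f ≈ 50.7 m

h_f = 10.67·2070·0.209^1.852 / (118^1.852·0.313^4.8704) = 50.68 m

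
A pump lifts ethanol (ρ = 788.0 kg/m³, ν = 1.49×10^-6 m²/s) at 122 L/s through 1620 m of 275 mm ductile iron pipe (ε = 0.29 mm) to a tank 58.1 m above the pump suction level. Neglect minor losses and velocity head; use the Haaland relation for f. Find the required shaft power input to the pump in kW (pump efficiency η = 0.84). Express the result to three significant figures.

P_shaft ≈ 94.5 kW

V = 4Q/(πD²) = 2.054 m/s; Re = 3.79×10^5; ε/D = 0.00105; f = 0.02059
h_f = f(L/D)V²/2g = 26.08 m
Total head H = z + h_f = 58.1 + 26.08 = 84.18 m
P_hyd = ρgQH = 788.0·9.81·0.122·84.18 = 79.39 kW
P_shaft = P_hyd/η = 79.39/0.84 = 94.51 kW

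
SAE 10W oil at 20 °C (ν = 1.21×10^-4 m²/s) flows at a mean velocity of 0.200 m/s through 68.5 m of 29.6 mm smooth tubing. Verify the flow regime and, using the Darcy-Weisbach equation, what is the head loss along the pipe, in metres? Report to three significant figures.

h_f ≈ 6.17 m

Re = VD/ν = 0.200·0.02960/1.21×10^-4 = 48.9 → laminar (Re < 2300)
f = 64/Re = 1.308
h_f = f(L/D)V²/(2g) = 1.308·(68.5/0.02960)·0.200²/(2·9.81) = 6.172 m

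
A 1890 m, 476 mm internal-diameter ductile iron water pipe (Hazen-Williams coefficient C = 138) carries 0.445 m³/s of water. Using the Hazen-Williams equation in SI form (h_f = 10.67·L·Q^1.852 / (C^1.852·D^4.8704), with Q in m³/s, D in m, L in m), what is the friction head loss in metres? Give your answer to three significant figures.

h_f ≈ 18.2 m

h_f = 10.67·1890·0.445^1.852 / (138^1.852·0.476^4.8704) = 18.22 m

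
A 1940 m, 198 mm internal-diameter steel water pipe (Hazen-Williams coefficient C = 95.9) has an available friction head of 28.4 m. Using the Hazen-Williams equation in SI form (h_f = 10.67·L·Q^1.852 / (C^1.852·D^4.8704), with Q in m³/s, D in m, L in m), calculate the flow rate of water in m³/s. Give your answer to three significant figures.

Q ≈ 0.0386 m³/s

Rearranging: Q = [h_f·C^1.852·D^4.8704 / (10.67·L)]^(1/1.852)
Q = [28.4·95.9^1.852·0.198^4.8704 / (10.67·1940)]^0.540 = 0.03859 m³/s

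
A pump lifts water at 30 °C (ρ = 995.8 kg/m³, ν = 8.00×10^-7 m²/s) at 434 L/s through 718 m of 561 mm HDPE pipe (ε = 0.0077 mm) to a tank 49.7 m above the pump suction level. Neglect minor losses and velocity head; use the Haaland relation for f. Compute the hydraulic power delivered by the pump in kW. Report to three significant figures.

V = 4Q/(πD²) = 1.756 m/s; Re = 1.23×10^6; ε/D = 1.37×10^-5; f = 0.01148
h_f = f(L/D)V²/2g = 2.309 m
Total head H = z + h_f = 49.7 + 2.309 = 52.01 m
P_hyd = ρgQH = 995.8·9.81·0.434·52.01 = 220.5 kW

P_hyd ≈ 221 kW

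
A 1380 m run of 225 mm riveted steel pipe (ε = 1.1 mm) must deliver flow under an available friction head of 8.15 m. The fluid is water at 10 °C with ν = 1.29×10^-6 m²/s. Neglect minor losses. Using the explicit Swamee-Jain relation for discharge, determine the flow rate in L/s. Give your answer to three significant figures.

Q ≈ 36.6 L/s

Swamee-Jain (Type II): Q = -0.965·√(gD⁵h_f/L)·ln[ε/(3.7D) + √(3.17ν²L/(gD³h_f))]
√(gD⁵h_f/L) = √(9.81·0.225⁵·8.15/1380) = 0.005780
ε/(3.7D) = 0.00132; √(3.17ν²L/(gD³h_f)) = 8.94×10^-5
Q = -0.965·0.005780·ln(0.001411) = 0.03661 m³/s
Check: V = 0.921 m/s, Re = 1.61×10^5, f = 0.03096, h_f = 8.21 m ≈ 8.15 m ✓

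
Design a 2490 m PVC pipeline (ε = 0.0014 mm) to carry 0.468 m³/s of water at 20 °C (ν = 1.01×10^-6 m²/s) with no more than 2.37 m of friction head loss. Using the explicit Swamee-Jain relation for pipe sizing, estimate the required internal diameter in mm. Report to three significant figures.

D ≈ 755 mm

Swamee-Jain (Type III): D = 0.66·[ε^1.25·(LQ²/(gh_f))^4.75 + ν·Q^9.4·(L/(gh_f))^5.2]^0.04
LQ²/(gh_f) = 23.46; L/(gh_f) = 107.1
Term 1 = ε^1.25·(…)^4.75 = 0.155; Term 2 = ν·Q^9.4·(…)^5.2 = 28.8
D = 0.66·(0.155 + 28.8)^0.04 = 0.7551 m = 755 mm
Check: V = 1.05 m/s, Re = 7.81×10^5, f = 0.01214, h_f = 2.23 m ≈ 2.37 m ✓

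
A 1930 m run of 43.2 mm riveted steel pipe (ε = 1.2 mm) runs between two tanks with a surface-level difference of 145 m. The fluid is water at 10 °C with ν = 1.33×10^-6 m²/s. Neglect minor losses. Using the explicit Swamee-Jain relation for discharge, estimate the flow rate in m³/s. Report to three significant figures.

Q ≈ 0.00156 m³/s

Swamee-Jain (Type II): Q = -0.965·√(gD⁵h_f/L)·ln[ε/(3.7D) + √(3.17ν²L/(gD³h_f))]
√(gD⁵h_f/L) = √(9.81·0.0432⁵·145/1930) = 3.330×10^-4
ε/(3.7D) = 0.00751; √(3.17ν²L/(gD³h_f)) = 3.07×10^-4
Q = -0.965·3.330×10^-4·ln(0.007815) = 0.001559 m³/s
Check: V = 1.06 m/s, Re = 3.46×10^4, f = 0.05680, h_f = 146 m ≈ 145 m ✓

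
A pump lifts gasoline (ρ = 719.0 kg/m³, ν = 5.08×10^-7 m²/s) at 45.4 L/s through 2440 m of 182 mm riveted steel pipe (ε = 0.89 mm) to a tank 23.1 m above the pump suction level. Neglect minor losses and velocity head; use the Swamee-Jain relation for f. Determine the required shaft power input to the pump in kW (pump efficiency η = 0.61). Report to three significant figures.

V = 4Q/(πD²) = 1.745 m/s; Re = 6.25×10^5; ε/D = 0.00489; f = 0.03040
h_f = f(L/D)V²/2g = 63.27 m
Total head H = z + h_f = 23.1 + 63.27 = 86.37 m
P_hyd = ρgQH = 719.0·9.81·0.0454·86.37 = 27.66 kW
P_shaft = P_hyd/η = 27.66/0.61 = 45.34 kW

P_shaft ≈ 45.3 kW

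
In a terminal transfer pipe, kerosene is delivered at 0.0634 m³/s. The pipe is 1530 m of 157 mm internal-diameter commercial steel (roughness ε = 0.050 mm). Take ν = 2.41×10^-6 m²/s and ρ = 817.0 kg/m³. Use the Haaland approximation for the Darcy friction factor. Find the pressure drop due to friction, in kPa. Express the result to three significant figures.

V = 4Q/(πD²) = 4·0.0634/(π·0.157²) = 3.275 m/s
Re = VD/ν = 3.275·0.157/2.41×10^-6 = 2.13×10^5 → turbulent
ε/D = 0.050/157 = 3.18×10^-4
Haaland: f = 0.01750
h_f = f(L/D)V²/(2g) = 0.01750·(1530/0.157)·3.275²/(2·9.81) = 93.20 m
Δp = ρg·h_f = 817.0·9.81·93.20 = 747.0 kPa

Δp ≈ 747 kPa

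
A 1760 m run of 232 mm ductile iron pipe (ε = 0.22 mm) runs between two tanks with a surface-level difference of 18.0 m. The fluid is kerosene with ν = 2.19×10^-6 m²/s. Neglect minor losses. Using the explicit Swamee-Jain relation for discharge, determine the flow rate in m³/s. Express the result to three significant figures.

Q ≈ 0.0627 m³/s

Swamee-Jain (Type II): Q = -0.965·√(gD⁵h_f/L)·ln[ε/(3.7D) + √(3.17ν²L/(gD³h_f))]
√(gD⁵h_f/L) = √(9.81·0.232⁵·18.0/1760) = 0.008212
ε/(3.7D) = 2.56×10^-4; √(3.17ν²L/(gD³h_f)) = 1.10×10^-4
Q = -0.965·0.008212·ln(3.665×10^-4) = 0.06269 m³/s
Check: V = 1.48 m/s, Re = 1.57×10^5, f = 0.02133, h_f = 18.1 m ≈ 18.0 m ✓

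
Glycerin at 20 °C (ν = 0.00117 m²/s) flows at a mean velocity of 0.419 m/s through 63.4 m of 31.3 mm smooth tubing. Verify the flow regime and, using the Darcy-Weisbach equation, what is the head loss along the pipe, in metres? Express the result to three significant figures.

Re = VD/ν = 0.419·0.03130/0.00117 = 11.2 → laminar (Re < 2300)
f = 64/Re = 5.710
h_f = f(L/D)V²/(2g) = 5.710·(63.4/0.03130)·0.419²/(2·9.81) = 103.5 m

h_f ≈ 103 m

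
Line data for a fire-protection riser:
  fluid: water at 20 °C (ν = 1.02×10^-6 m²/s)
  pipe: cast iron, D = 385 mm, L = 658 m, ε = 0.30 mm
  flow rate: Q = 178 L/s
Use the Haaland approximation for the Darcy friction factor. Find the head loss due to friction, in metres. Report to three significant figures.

h_f ≈ 3.88 m

V = 4Q/(πD²) = 4·0.178/(π·0.385²) = 1.529 m/s
Re = VD/ν = 1.529·0.385/1.02×10^-6 = 5.77×10^5 → turbulent
ε/D = 0.30/385 = 7.79×10^-4
Haaland: f = 0.01907
h_f = f(L/D)V²/(2g) = 0.01907·(658/0.385)·1.529²/(2·9.81) = 3.885 m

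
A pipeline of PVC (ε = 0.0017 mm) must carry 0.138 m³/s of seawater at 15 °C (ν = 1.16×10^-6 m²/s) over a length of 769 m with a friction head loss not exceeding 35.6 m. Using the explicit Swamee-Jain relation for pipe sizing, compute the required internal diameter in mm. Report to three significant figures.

Swamee-Jain (Type III): D = 0.66·[ε^1.25·(LQ²/(gh_f))^4.75 + ν·Q^9.4·(L/(gh_f))^5.2]^0.04
LQ²/(gh_f) = 0.04193; L/(gh_f) = 2.202
Term 1 = ε^1.25·(…)^4.75 = 1.76×10^-14; Term 2 = ν·Q^9.4·(…)^5.2 = 5.78×10^-13
D = 0.66·(1.76×10^-14 + 5.78×10^-13)^0.04 = 0.2141 m = 214 mm
Check: V = 3.83 m/s, Re = 7.08×10^5, f = 0.01247, h_f = 33.6 m ≈ 35.6 m ✓

D ≈ 214 mm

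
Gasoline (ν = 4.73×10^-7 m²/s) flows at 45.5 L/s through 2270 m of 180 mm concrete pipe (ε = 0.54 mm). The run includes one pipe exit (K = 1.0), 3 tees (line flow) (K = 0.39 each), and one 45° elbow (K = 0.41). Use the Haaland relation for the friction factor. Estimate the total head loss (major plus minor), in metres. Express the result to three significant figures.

V = 4Q/(πD²) = 1.788 m/s; V²/2g = 0.1629 m
Re = 6.80×10^5, ε/D = 0.00300 → f = 0.02640 (Haaland)
Major: h_f = f(L/D)·V²/2g = 0.02640·12611·0.1629 = 54.25 m
Minor: ΣK = 2.58; h_m = ΣK·V²/2g = 0.4204 m
Total H_L = 54.25 + 0.4204 = 54.67 m

H_L ≈ 54.7 m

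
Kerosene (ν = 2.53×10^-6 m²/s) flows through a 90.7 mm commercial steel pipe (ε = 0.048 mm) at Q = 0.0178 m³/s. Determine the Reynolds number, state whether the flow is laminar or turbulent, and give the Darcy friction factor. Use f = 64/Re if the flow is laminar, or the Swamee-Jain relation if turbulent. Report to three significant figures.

Re ≈ 9.88×10^4; turbulent; f ≈ 0.0206

V = 4Q/(πD²) = 2.755 m/s
Re = VD/ν = 2.755·0.0907/2.53×10^-6 = 9.88×10^4
Re > 4000 → turbulent; ε/D = 5.29×10^-4
Swamee-Jain: f = 0.02057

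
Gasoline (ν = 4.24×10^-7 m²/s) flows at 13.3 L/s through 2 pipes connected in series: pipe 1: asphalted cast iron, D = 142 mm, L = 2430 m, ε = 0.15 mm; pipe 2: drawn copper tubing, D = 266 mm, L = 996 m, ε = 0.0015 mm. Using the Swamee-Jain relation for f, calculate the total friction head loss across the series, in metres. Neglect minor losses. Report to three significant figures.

H ≈ 13.1 m

Pipe 1: V = 0.8398 m/s, Re = 2.81×10^5, ε/D = 0.00106, f = 0.02104, h_1 = f(L/D)V²/2g = 12.94 m
Pipe 2: V = 0.2393 m/s, Re = 1.50×10^5, ε/D = 5.64×10^-6, f = 0.01648, h_2 = f(L/D)V²/2g = 0.1802 m
Series → Q common, losses add: H = Σh = 13.12 m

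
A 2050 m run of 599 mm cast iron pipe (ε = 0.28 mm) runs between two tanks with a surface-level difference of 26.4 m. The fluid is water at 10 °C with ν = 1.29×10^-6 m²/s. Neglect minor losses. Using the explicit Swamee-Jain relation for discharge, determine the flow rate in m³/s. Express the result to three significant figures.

Swamee-Jain (Type II): Q = -0.965·√(gD⁵h_f/L)·ln[ε/(3.7D) + √(3.17ν²L/(gD³h_f))]
√(gD⁵h_f/L) = √(9.81·0.599⁵·26.4/2050) = 0.09870
ε/(3.7D) = 1.26×10^-4; √(3.17ν²L/(gD³h_f)) = 1.39×10^-5
Q = -0.965·0.09870·ln(1.403×10^-4) = 0.8450 m³/s
Check: V = 3.00 m/s, Re = 1.39×10^6, f = 0.01692, h_f = 26.5 m ≈ 26.4 m ✓

Q ≈ 0.845 m³/s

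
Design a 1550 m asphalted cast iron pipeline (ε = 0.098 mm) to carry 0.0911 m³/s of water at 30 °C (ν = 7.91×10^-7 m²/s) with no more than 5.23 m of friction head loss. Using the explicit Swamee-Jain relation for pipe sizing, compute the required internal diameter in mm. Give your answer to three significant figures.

D ≈ 325 mm

Swamee-Jain (Type III): D = 0.66·[ε^1.25·(LQ²/(gh_f))^4.75 + ν·Q^9.4·(L/(gh_f))^5.2]^0.04
LQ²/(gh_f) = 0.2507; L/(gh_f) = 30.21
Term 1 = ε^1.25·(…)^4.75 = 1.37×10^-8; Term 2 = ν·Q^9.4·(…)^5.2 = 6.52×10^-9
D = 0.66·(1.37×10^-8 + 6.52×10^-9)^0.04 = 0.3249 m = 325 mm
Check: V = 1.10 m/s, Re = 4.51×10^5, f = 0.01651, h_f = 4.85 m ≈ 5.23 m ✓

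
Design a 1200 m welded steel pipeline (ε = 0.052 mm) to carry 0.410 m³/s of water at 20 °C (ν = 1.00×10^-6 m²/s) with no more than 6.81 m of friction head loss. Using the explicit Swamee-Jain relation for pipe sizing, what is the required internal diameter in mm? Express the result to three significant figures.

D ≈ 510 mm

Swamee-Jain (Type III): D = 0.66·[ε^1.25·(LQ²/(gh_f))^4.75 + ν·Q^9.4·(L/(gh_f))^5.2]^0.04
LQ²/(gh_f) = 3.019; L/(gh_f) = 17.96
Term 1 = ε^1.25·(…)^4.75 = 8.41×10^-4; Term 2 = ν·Q^9.4·(…)^5.2 = 7.64×10^-4
D = 0.66·(8.41×10^-4 + 7.64×10^-4)^0.04 = 0.5102 m = 510 mm
Check: V = 2.01 m/s, Re = 1.02×10^6, f = 0.01351, h_f = 6.51 m ≈ 6.81 m ✓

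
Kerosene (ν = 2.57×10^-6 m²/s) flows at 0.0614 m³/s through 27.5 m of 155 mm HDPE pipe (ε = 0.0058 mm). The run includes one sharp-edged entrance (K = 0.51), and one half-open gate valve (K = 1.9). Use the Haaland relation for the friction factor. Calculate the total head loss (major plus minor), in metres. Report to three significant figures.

H_L ≈ 2.81 m

V = 4Q/(πD²) = 3.254 m/s; V²/2g = 0.5397 m
Re = 1.96×10^5, ε/D = 3.74×10^-5 → f = 0.01580 (Haaland)
Major: h_f = f(L/D)·V²/2g = 0.01580·177.4·0.5397 = 1.513 m
Minor: ΣK = 2.41; h_m = ΣK·V²/2g = 1.301 m
Total H_L = 1.513 + 1.301 = 2.813 m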